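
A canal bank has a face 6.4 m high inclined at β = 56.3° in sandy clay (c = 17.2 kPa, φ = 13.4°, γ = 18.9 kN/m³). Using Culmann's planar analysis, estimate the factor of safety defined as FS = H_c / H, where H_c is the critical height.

H_c = (4c/γ) · sinβ cosφ / [1 − cos(β − φ)]
    = (4·17.2/18.9) · sin56.3°·cos13.4° / [1 − cos42.9°]
    = 3.640 · 0.8093 / 0.2675 = 11.02 m
FS = H_c / H = 11.02 / 6.4 = 1.721

FS = 1.72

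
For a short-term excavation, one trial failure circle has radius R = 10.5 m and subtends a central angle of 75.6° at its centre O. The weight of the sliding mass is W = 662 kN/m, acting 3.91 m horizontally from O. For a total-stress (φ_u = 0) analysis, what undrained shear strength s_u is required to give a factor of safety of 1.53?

FS = s_u·L_a·R / (W·d), so s_u = FS·W·d / (L_a·R).
Arc length L_a = R·θ = 10.5·(75.6°·π/180) = 10.5·1.3195 = 13.85 m
s_u = 1.53·662·3.91 / (13.85·10.5) = 3960.3 / 145.47 = 27.22 kPa

s_u = 27.2 kPa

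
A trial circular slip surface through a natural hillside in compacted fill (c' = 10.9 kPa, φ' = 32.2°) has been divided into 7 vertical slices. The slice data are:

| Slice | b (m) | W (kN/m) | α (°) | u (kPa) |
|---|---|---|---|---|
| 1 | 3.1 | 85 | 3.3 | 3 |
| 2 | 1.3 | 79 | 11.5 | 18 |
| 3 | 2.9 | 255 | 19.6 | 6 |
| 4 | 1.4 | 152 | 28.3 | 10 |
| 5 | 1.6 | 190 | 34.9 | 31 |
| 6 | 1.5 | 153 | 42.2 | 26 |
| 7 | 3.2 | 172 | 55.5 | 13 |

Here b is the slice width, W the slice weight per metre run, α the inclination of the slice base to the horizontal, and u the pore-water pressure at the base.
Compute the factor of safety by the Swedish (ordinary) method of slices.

Ordinary method of slices: FS = Σ[c'·Δl_i + (W_i cosα_i − u_i·Δl_i)·tanφ'] / Σ W_i sinα_i, with Δl_i = b_i / cosα_i.
Slice 1: Δl = 3.1/cos3.3° = 3.105 m; N'_1 = 85·cos3.3° − 3·3.105 = 75.5; c'Δl = 33.85; W sinα = 4.9
Slice 2: Δl = 1.3/cos11.5° = 1.327 m; N'_2 = 79·cos11.5° − 18·1.327 = 53.5; c'Δl = 14.46; W sinα = 15.8
Slice 3: Δl = 2.9/cos19.6° = 3.078 m; N'_3 = 255·cos19.6° − 6·3.078 = 221.8; c'Δl = 33.55; W sinα = 85.5
Slice 4: Δl = 1.4/cos28.3° = 1.590 m; N'_4 = 152·cos28.3° − 10·1.590 = 117.9; c'Δl = 17.33; W sinα = 72.1
Slice 5: Δl = 1.6/cos34.9° = 1.951 m; N'_5 = 190·cos34.9° − 31·1.951 = 95.4; c'Δl = 21.26; W sinα = 108.7
Slice 6: Δl = 1.5/cos42.2° = 2.025 m; N'_6 = 153·cos42.2° − 26·2.025 = 60.7; c'Δl = 22.07; W sinα = 102.8
Slice 7: Δl = 3.2/cos55.5° = 5.650 m; N'_7 = 172·cos55.5° − 13·5.650 = 24.0; c'Δl = 61.58; W sinα = 141.7
Σc'Δl = 204.1 kN/m; ΣN' = 648.8 kN/m; ΣW sinα = 531.5 kN/m
Resisting = 204.1 + 648.8·tan32.2° = 204.1 + 408.6 = 612.7 kN/m
FS = 612.7 / 531.5 = 1.153

FS = 1.15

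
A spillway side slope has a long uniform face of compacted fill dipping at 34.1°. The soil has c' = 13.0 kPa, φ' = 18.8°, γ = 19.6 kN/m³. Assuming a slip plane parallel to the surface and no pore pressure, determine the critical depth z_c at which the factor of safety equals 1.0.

Setting FS = 1.00 in FS = [c' + γz cos²β tanφ'] / [γz sinβ cosβ] and solving for z:
z = c' / [γ cosβ (FS·sinβ − cosβ·tanφ')]
  = 13.0 / [19.6·cos34.1°·(1.00·sin34.1° − cos34.1°·tan18.8°)]
  = 13.0 / [19.6·0.8281·(1.00·0.5606 − 0.8281·0.3404)]
  = 13.0 / 4.5240 = 2.874 m

z_c = 2.87 m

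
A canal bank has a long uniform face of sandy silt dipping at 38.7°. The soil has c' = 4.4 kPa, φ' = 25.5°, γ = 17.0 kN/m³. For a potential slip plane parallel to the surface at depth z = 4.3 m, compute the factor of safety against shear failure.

For an infinite slope with a slip plane parallel to the surface (no pore pressure): FS = [c' + γz cos²β tanφ'] / [γz sinβ cosβ].
γz = 17.0·4.3 = 73.10 kN/m²
Numerator = 4.4 + 73.10·cos²38.7°·tan25.5° = 4.4 + 73.10·0.6091·0.4770 = 25.636 kPa
Denominator = 73.10·sin38.7°·cos38.7° = 73.10·0.6252·0.7804 = 35.670 kPa
FS = 25.636 / 35.670 = 0.719

FS = 0.72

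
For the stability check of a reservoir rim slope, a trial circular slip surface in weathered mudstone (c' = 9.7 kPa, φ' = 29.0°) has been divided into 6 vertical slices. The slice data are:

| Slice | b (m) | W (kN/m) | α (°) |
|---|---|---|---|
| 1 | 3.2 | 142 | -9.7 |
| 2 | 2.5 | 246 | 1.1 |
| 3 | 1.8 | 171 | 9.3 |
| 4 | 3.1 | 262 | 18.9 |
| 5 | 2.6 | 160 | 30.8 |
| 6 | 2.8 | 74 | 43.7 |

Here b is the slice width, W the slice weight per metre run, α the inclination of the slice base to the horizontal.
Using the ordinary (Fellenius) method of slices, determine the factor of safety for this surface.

FS = 3.19

Ordinary method of slices: FS = Σ[c'·Δl_i + (W_i cosα_i)·tanφ'] / Σ W_i sinα_i, with Δl_i = b_i / cosα_i.
Slice 1: Δl = 3.2/cos(-9.7°) = 3.246 m; N'_1 = 142·cos(-9.7°) = 140.0; c'Δl = 31.49; W sinα = -23.9
Slice 2: Δl = 2.5/cos1.1° = 2.500 m; N'_2 = 246·cos1.1° = 246.0; c'Δl = 24.25; W sinα = 4.7
Slice 3: Δl = 1.8/cos9.3° = 1.824 m; N'_3 = 171·cos9.3° = 168.8; c'Δl = 17.69; W sinα = 27.6
Slice 4: Δl = 3.1/cos18.9° = 3.277 m; N'_4 = 262·cos18.9° = 247.9; c'Δl = 31.78; W sinα = 84.9
Slice 5: Δl = 2.6/cos30.8° = 3.027 m; N'_5 = 160·cos30.8° = 137.4; c'Δl = 29.36; W sinα = 81.9
Slice 6: Δl = 2.8/cos43.7° = 3.873 m; N'_6 = 74·cos43.7° = 53.5; c'Δl = 37.57; W sinα = 51.1
Σc'Δl = 172.1 kN/m; ΣN' = 993.5 kN/m; ΣW sinα = 226.3 kN/m
Resisting = 172.1 + 993.5·tan29.0° = 172.1 + 550.7 = 722.8 kN/m
FS = 722.8 / 226.3 = 3.193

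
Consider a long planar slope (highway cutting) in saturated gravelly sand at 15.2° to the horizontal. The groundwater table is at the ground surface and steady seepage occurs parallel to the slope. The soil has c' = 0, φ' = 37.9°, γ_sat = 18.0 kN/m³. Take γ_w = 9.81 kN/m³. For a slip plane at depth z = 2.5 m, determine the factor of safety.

With seepage parallel to the slope and the water table at the surface, the effective normal stress on the slip plane uses the buoyant unit weight γ' = γ_sat − γ_w while the driving shear stress uses γ_sat:
FS = [c' + γ' z cos²β tanφ'] / [γ_sat z sinβ cosβ]
(For c' = 0 this reduces to FS = (γ'/γ_sat)·tanφ'/tanβ.)
γ' = 18.0 − 9.81 = 8.19 kN/m³
Numerator = 0.0 + 8.19·2.5·cos²15.2°·tan37.9° = 0.0 + 8.19·2.5·0.9313·0.7785 = 14.844 kPa
Denominator = 18.0·2.5·sin15.2°·cos15.2° = 18.0·2.5·0.2622·0.9650 = 11.386 kPa
FS = 14.844 / 11.386 = 1.304

FS = 1.30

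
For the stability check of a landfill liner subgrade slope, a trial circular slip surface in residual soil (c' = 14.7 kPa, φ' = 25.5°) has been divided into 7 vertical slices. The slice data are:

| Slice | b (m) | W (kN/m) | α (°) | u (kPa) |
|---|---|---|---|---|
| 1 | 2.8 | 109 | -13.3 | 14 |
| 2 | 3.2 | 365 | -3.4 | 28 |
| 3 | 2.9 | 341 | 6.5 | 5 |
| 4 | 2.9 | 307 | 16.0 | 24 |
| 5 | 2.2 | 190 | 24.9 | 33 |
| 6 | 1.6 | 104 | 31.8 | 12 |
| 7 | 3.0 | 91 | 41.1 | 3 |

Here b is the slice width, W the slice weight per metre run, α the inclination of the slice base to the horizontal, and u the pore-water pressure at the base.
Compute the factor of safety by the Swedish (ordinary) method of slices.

FS = 3.04

Ordinary method of slices: FS = Σ[c'·Δl_i + (W_i cosα_i − u_i·Δl_i)·tanφ'] / Σ W_i sinα_i, with Δl_i = b_i / cosα_i.
Slice 1: Δl = 2.8/cos(-13.3°) = 2.877 m; N'_1 = 109·cos(-13.3°) − 14·2.877 = 65.8; c'Δl = 42.29; W sinα = -25.1
Slice 2: Δl = 3.2/cos(-3.4°) = 3.206 m; N'_2 = 365·cos(-3.4°) − 28·3.206 = 274.6; c'Δl = 47.12; W sinα = -21.6
Slice 3: Δl = 2.9/cos6.5° = 2.919 m; N'_3 = 341·cos6.5° − 5·2.919 = 324.2; c'Δl = 42.91; W sinα = 38.6
Slice 4: Δl = 2.9/cos16.0° = 3.017 m; N'_4 = 307·cos16.0° − 24·3.017 = 222.7; c'Δl = 44.35; W sinα = 84.6
Slice 5: Δl = 2.2/cos24.9° = 2.425 m; N'_5 = 190·cos24.9° − 33·2.425 = 92.3; c'Δl = 35.65; W sinα = 80.0
Slice 6: Δl = 1.6/cos31.8° = 1.883 m; N'_6 = 104·cos31.8° − 12·1.883 = 65.8; c'Δl = 27.67; W sinα = 54.8
Slice 7: Δl = 3.0/cos41.1° = 3.981 m; N'_7 = 91·cos41.1° − 3·3.981 = 56.6; c'Δl = 58.52; W sinα = 59.8
Σc'Δl = 298.5 kN/m; ΣN' = 1102.0 kN/m; ΣW sinα = 271.1 kN/m
Resisting = 298.5 + 1102.0·tan25.5° = 298.5 + 525.6 = 824.2 kN/m
FS = 824.2 / 271.1 = 3.040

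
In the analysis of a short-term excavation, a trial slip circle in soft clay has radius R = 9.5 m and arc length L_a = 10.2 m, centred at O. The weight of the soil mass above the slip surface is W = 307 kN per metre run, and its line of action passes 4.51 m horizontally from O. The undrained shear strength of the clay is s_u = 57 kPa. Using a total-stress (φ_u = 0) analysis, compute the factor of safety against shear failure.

FS = 3.99

Taking moments about the centre O, the resisting moment is provided by the undrained shear strength acting along the arc:
M_R = s_u·L_a·R = 57·10.20·9.5 = 5523.3 kN·m/m
M_D = W·d = 307·4.51 = 1384.6 kN·m/m
FS = M_R / M_D = 5523.3 / 1384.6 = 3.989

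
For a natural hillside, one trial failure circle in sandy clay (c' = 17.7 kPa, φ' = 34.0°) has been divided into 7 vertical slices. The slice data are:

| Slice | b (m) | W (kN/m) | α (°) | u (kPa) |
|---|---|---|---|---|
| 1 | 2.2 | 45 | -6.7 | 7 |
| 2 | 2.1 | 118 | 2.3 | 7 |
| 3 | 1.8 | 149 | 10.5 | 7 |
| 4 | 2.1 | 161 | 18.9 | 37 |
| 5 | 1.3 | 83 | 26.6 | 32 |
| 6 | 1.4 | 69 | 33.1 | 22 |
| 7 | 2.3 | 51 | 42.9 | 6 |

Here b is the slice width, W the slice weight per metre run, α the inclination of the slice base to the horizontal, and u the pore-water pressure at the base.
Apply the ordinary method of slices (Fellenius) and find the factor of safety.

FS = 2.82

Ordinary method of slices: FS = Σ[c'·Δl_i + (W_i cosα_i − u_i·Δl_i)·tanφ'] / Σ W_i sinα_i, with Δl_i = b_i / cosα_i.
Slice 1: Δl = 2.2/cos(-6.7°) = 2.215 m; N'_1 = 45·cos(-6.7°) − 7·2.215 = 29.2; c'Δl = 39.21; W sinα = -5.3
Slice 2: Δl = 2.1/cos2.3° = 2.102 m; N'_2 = 118·cos2.3° − 7·2.102 = 103.2; c'Δl = 37.20; W sinα = 4.7
Slice 3: Δl = 1.8/cos10.5° = 1.831 m; N'_3 = 149·cos10.5° − 7·1.831 = 133.7; c'Δl = 32.40; W sinα = 27.2
Slice 4: Δl = 2.1/cos18.9° = 2.220 m; N'_4 = 161·cos18.9° − 37·2.220 = 70.2; c'Δl = 39.29; W sinα = 52.2
Slice 5: Δl = 1.3/cos26.6° = 1.454 m; N'_5 = 83·cos26.6° − 32·1.454 = 27.7; c'Δl = 25.73; W sinα = 37.2
Slice 6: Δl = 1.4/cos33.1° = 1.671 m; N'_6 = 69·cos33.1° − 22·1.671 = 21.0; c'Δl = 29.58; W sinα = 37.7
Slice 7: Δl = 2.3/cos42.9° = 3.140 m; N'_7 = 51·cos42.9° − 6·3.140 = 18.5; c'Δl = 55.57; W sinα = 34.7
Σc'Δl = 259.0 kN/m; ΣN' = 403.5 kN/m; ΣW sinα = 188.4 kN/m
Resisting = 259.0 + 403.5·tan34.0° = 259.0 + 272.2 = 531.2 kN/m
FS = 531.2 / 188.4 = 2.820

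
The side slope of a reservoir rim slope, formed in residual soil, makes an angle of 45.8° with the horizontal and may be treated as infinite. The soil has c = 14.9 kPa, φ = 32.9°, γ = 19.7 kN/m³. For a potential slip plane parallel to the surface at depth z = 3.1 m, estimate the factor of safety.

For an infinite slope with a slip plane parallel to the surface (no pore pressure): FS = [c + γz cos²β tanφ] / [γz sinβ cosβ].
γz = 19.7·3.1 = 61.07 kN/m²
Numerator = 14.9 + 61.07·cos²45.8°·tan32.9° = 14.9 + 61.07·0.4860·0.6469 = 34.102 kPa
Denominator = 61.07·sin45.8°·cos45.8° = 61.07·0.7169·0.6972 = 30.523 kPa
FS = 34.102 / 30.523 = 1.117

FS = 1.12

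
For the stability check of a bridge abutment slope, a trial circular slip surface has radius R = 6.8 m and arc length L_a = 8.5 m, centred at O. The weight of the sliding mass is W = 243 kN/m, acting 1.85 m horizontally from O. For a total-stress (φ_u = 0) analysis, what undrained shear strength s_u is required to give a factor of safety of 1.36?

FS = s_u·L_a·R / (W·d), so s_u = FS·W·d / (L_a·R).
s_u = 1.36·243·1.85 / (8.50·6.8) = 611.4 / 57.80 = 10.58 kPa

s_u = 10.6 kPa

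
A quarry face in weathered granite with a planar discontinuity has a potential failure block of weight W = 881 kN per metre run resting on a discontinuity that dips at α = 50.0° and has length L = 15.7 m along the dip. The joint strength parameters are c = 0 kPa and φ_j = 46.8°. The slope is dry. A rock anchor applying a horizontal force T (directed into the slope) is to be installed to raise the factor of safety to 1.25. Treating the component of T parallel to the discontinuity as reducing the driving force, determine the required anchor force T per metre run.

T = 149 kN/m

Resolving forces along and normal to the sliding plane, with the horizontal anchor force T adding T·sinα to the effective normal force and T·cosα acting up the plane against the driving force:
FS = [cL + (W cosα + T sinα) tanφ_j] / [W sinα − T cosα]
Without the anchor: N' = 566.3 kN/m, driving T_d = 674.9 kN/m, resisting R = 0·15.7 + 566.3·tan46.8° = 603.0 kN/m, FS = 0.89.
Setting FS = 1.25 and solving for T:
1.25·(674.9 − T cos50.0°) = 603.0 + T sin50.0°·tan46.8°
T·(sin50.0°·tan46.8° + 1.25·cos50.0°) = 1.25·674.9 − 603.0
T·(0.7660·1.0649 + 1.25·0.6428) = 843.6 − 603.0 = 240.6
T·1.6192 = 240.6
T = 148.6 kN/m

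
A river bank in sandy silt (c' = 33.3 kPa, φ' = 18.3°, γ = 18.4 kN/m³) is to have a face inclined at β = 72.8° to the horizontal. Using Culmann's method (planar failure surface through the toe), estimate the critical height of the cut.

Culmann's analysis gives the critical failure plane at α_cr = (β + φ')/2 = (72.8 + 18.3)/2 = 45.5°, and the critical height
H_c = (4c'/γ) · sinβ cosφ' / [1 − cos(β − φ')]
    = (4·33.3/18.4) · sin72.8°·cos18.3° / [1 − cos(54.5°)]
    = 7.239 · 0.9553·0.9494 / [1 − 0.5807]
    = 7.239 · 0.9070 / 0.4193
    = 15.66 m

H_c = 15.66 m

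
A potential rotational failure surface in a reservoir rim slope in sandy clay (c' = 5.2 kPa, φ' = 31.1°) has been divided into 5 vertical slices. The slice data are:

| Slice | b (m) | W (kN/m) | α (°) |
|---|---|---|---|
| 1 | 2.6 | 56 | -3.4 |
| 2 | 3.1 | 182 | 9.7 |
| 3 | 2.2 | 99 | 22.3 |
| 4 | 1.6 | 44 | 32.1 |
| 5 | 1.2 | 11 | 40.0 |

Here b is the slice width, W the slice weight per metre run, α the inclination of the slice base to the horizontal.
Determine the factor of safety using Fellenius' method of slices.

FS = 2.99

Ordinary method of slices: FS = Σ[c'·Δl_i + (W_i cosα_i)·tanφ'] / Σ W_i sinα_i, with Δl_i = b_i / cosα_i.
Slice 1: Δl = 2.6/cos(-3.4°) = 2.605 m; N'_1 = 56·cos(-3.4°) = 55.9; c'Δl = 13.54; W sinα = -3.3
Slice 2: Δl = 3.1/cos9.7° = 3.145 m; N'_2 = 182·cos9.7° = 179.4; c'Δl = 16.35; W sinα = 30.7
Slice 3: Δl = 2.2/cos22.3° = 2.378 m; N'_3 = 99·cos22.3° = 91.6; c'Δl = 12.36; W sinα = 37.6
Slice 4: Δl = 1.6/cos32.1° = 1.889 m; N'_4 = 44·cos32.1° = 37.3; c'Δl = 9.82; W sinα = 23.4
Slice 5: Δl = 1.2/cos40.0° = 1.566 m; N'_5 = 11·cos40.0° = 8.4; c'Δl = 8.15; W sinα = 7.1
Σc'Δl = 60.2 kN/m; ΣN' = 372.6 kN/m; ΣW sinα = 95.4 kN/m
Resisting = 60.2 + 372.6·tan31.1° = 60.2 + 224.8 = 285.0 kN/m
FS = 285.0 / 95.4 = 2.989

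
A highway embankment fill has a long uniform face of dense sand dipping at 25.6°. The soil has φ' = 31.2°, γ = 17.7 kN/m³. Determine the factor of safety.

FS = 1.26

For a dry cohesionless infinite slope the factor of safety is FS = tanφ' / tanβ.
FS = tan31.2° / tan25.6° = 0.6056 / 0.4791 = 1.264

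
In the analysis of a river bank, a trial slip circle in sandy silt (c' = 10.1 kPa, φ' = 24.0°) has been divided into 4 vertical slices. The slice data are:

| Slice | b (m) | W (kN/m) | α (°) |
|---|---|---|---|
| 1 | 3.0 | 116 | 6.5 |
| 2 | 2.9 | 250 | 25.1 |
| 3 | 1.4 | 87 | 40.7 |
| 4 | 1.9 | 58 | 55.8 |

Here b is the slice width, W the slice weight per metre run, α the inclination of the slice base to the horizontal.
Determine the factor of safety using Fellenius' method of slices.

FS = 1.39

Ordinary method of slices: FS = Σ[c'·Δl_i + (W_i cosα_i)·tanφ'] / Σ W_i sinα_i, with Δl_i = b_i / cosα_i.
Slice 1: Δl = 3.0/cos6.5° = 3.019 m; N'_1 = 116·cos6.5° = 115.3; c'Δl = 30.50; W sinα = 13.1
Slice 2: Δl = 2.9/cos25.1° = 3.202 m; N'_2 = 250·cos25.1° = 226.4; c'Δl = 32.34; W sinα = 106.0
Slice 3: Δl = 1.4/cos40.7° = 1.847 m; N'_3 = 87·cos40.7° = 66.0; c'Δl = 18.65; W sinα = 56.7
Slice 4: Δl = 1.9/cos55.8° = 3.380 m; N'_4 = 58·cos55.8° = 32.6; c'Δl = 34.14; W sinα = 48.0
Σc'Δl = 115.6 kN/m; ΣN' = 440.2 kN/m; ΣW sinα = 223.9 kN/m
Resisting = 115.6 + 440.2·tan24.0° = 115.6 + 196.0 = 311.6 kN/m
FS = 311.6 / 223.9 = 1.392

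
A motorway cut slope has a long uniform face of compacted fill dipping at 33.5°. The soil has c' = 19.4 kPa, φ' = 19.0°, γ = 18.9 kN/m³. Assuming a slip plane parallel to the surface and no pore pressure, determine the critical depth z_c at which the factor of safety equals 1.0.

Setting FS = 1.00 in FS = [c' + γz cos²β tanφ'] / [γz sinβ cosβ] and solving for z:
z = c' / [γ cosβ (FS·sinβ − cosβ·tanφ')]
  = 19.4 / [18.9·cos33.5°·(1.00·sin33.5° − cos33.5°·tan19.0°)]
  = 19.4 / [18.9·0.8339·(1.00·0.5519 − 0.8339·0.3443)]
  = 19.4 / 4.1735 = 4.648 m

z_c = 4.65 m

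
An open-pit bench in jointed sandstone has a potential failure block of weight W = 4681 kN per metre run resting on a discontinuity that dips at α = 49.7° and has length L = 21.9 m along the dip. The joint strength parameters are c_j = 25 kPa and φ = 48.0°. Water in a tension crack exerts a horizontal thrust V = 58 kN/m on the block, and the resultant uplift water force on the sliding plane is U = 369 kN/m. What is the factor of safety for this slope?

Resolving the block weight along and normal to the plane and applying the Mohr–Coulomb strength on the joint:
N' = W cosα − U − V sinα = 4681·cos49.7° − 369 − 58·sin49.7° = 2614.4 kN/m
Driving force T = W sinα + V cosα = 4681·sin49.7° + 58·cos49.7° = 3607.6 kN/m
Resisting force R = c_j·L + N'·tanφ = 25·21.9 + 2614.4·tan48.0° = 547.5 + 2903.6 = 3451.1 kN/m
FS = R / T = 3451.1 / 3607.6 = 0.957

FS = 0.96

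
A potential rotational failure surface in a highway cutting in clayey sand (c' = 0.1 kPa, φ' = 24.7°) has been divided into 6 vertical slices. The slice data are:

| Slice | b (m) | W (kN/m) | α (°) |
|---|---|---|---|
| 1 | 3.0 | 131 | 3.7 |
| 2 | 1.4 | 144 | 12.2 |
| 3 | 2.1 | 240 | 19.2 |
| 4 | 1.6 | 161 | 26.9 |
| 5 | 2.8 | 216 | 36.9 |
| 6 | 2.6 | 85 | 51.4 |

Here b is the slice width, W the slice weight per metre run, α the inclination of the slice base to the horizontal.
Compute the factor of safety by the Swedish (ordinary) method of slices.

FS = 1.04

Ordinary method of slices: FS = Σ[c'·Δl_i + (W_i cosα_i)·tanφ'] / Σ W_i sinα_i, with Δl_i = b_i / cosα_i.
Slice 1: Δl = 3.0/cos3.7° = 3.006 m; N'_1 = 131·cos3.7° = 130.7; c'Δl = 0.30; W sinα = 8.5
Slice 2: Δl = 1.4/cos12.2° = 1.432 m; N'_2 = 144·cos12.2° = 140.7; c'Δl = 0.14; W sinα = 30.4
Slice 3: Δl = 2.1/cos19.2° = 2.224 m; N'_3 = 240·cos19.2° = 226.7; c'Δl = 0.22; W sinα = 78.9
Slice 4: Δl = 1.6/cos26.9° = 1.794 m; N'_4 = 161·cos26.9° = 143.6; c'Δl = 0.18; W sinα = 72.8
Slice 5: Δl = 2.8/cos36.9° = 3.501 m; N'_5 = 216·cos36.9° = 172.7; c'Δl = 0.35; W sinα = 129.7
Slice 6: Δl = 2.6/cos51.4° = 4.167 m; N'_6 = 85·cos51.4° = 53.0; c'Δl = 0.42; W sinα = 66.4
Σc'Δl = 1.6 kN/m; ΣN' = 867.5 kN/m; ΣW sinα = 386.8 kN/m
Resisting = 1.6 + 867.5·tan24.7° = 1.6 + 399.0 = 400.6 kN/m
FS = 400.6 / 386.8 = 1.036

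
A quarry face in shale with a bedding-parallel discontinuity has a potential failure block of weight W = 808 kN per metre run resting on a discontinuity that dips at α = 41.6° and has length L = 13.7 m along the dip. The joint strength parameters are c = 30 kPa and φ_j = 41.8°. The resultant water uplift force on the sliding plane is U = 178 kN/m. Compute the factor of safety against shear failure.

FS = 1.48

Resolving the block weight along and normal to the plane and applying the Mohr–Coulomb strength on the joint:
N' = W cosα − U = 808·cos41.6° − 178 = 426.2 kN/m
Driving force T = W sinα = 808·sin41.6° = 536.5 kN/m
Resisting force R = c·L + N'·tanφ_j = 30·13.7 + 426.2·tan41.8° = 411.0 + 381.1 = 792.1 kN/m
FS = R / T = 792.1 / 536.5 = 1.477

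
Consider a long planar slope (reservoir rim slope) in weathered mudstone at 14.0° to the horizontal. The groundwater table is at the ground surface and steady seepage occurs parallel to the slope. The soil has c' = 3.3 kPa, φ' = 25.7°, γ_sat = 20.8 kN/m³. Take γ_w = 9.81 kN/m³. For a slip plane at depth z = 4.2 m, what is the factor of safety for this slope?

With seepage parallel to the slope and the water table at the surface, the effective normal stress on the slip plane uses the buoyant unit weight γ' = γ_sat − γ_w while the driving shear stress uses γ_sat:
FS = [c' + γ' z cos²β tanφ'] / [γ_sat z sinβ cosβ]
γ' = 20.8 − 9.81 = 10.99 kN/m³
Numerator = 3.3 + 10.99·4.2·cos²14.0°·tan25.7° = 3.3 + 10.99·4.2·0.9415·0.4813 = 24.214 kPa
Denominator = 20.8·4.2·sin14.0°·cos14.0° = 20.8·4.2·0.2419·0.9703 = 20.507 kPa
FS = 24.214 / 20.507 = 1.181

FS = 1.18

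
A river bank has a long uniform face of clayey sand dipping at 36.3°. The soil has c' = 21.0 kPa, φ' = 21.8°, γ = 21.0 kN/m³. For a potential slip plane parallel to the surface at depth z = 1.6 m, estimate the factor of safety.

FS = 1.85

For an infinite slope with a slip plane parallel to the surface (no pore pressure): FS = [c' + γz cos²β tanφ'] / [γz sinβ cosβ].
γz = 21.0·1.6 = 33.60 kN/m²
Numerator = 21.0 + 33.60·cos²36.3°·tan21.8° = 21.0 + 33.60·0.6495·0.4000 = 29.729 kPa
Denominator = 33.60·sin36.3°·cos36.3° = 33.60·0.5920·0.8059 = 16.031 kPa
FS = 29.729 / 16.031 = 1.854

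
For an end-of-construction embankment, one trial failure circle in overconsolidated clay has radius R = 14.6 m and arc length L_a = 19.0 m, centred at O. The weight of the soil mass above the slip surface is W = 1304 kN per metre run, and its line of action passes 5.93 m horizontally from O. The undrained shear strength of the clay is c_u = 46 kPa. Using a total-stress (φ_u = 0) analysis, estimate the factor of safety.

Taking moments about the centre O, the resisting moment is provided by the undrained shear strength acting along the arc:
M_R = c_u·L_a·R = 46·19.00·14.6 = 12760.4 kN·m/m
M_D = W·d = 1304·5.93 = 7732.7 kN·m/m
FS = M_R / M_D = 12760.4 / 7732.7 = 1.650

FS = 1.65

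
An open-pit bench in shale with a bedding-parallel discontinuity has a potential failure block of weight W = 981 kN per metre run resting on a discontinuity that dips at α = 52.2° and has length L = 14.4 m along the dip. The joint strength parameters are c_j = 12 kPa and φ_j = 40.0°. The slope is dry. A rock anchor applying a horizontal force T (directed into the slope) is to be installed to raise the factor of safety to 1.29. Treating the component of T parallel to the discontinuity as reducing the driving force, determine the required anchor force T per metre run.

T = 222 kN/m

Resolving forces along and normal to the sliding plane, with the horizontal anchor force T adding T·sinα to the effective normal force and T·cosα acting up the plane against the driving force:
FS = [c_jL + (W cosα + T sinα) tanφ_j] / [W sinα − T cosα]
Without the anchor: N' = 601.3 kN/m, driving T_d = 775.1 kN/m, resisting R = 12·14.4 + 601.3·tan40.0° = 677.3 kN/m, FS = 0.87.
Setting FS = 1.29 and solving for T:
1.29·(775.1 − T cos52.2°) = 677.3 + T sin52.2°·tan40.0°
T·(sin52.2°·tan40.0° + 1.29·cos52.2°) = 1.29·775.1 − 677.3
T·(0.7902·0.8391 + 1.29·0.6129) = 999.9 − 677.3 = 322.6
T·1.4537 = 322.6
T = 221.9 kN/m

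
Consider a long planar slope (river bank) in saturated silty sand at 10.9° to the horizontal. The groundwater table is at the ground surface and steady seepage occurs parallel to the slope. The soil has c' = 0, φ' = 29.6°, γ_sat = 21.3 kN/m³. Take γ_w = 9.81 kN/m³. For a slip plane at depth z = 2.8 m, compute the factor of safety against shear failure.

FS = 1.59

With seepage parallel to the slope and the water table at the surface, the effective normal stress on the slip plane uses the buoyant unit weight γ' = γ_sat − γ_w while the driving shear stress uses γ_sat:
FS = [c' + γ' z cos²β tanφ'] / [γ_sat z sinβ cosβ]
(For c' = 0 this reduces to FS = (γ'/γ_sat)·tanφ'/tanβ.)
γ' = 21.3 − 9.81 = 11.49 kN/m³
Numerator = 0.0 + 11.49·2.8·cos²10.9°·tan29.6° = 0.0 + 11.49·2.8·0.9642·0.5681 = 17.623 kPa
Denominator = 21.3·2.8·sin10.9°·cos10.9° = 21.3·2.8·0.1891·0.9820 = 11.074 kPa
FS = 17.623 / 11.074 = 1.591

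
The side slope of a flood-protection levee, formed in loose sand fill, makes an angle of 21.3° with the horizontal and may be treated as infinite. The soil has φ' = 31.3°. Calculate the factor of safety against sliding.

FS = 1.56

For a dry cohesionless infinite slope the factor of safety is FS = tanφ' / tanβ.
FS = tan31.3° / tan21.3° = 0.6080 / 0.3899 = 1.559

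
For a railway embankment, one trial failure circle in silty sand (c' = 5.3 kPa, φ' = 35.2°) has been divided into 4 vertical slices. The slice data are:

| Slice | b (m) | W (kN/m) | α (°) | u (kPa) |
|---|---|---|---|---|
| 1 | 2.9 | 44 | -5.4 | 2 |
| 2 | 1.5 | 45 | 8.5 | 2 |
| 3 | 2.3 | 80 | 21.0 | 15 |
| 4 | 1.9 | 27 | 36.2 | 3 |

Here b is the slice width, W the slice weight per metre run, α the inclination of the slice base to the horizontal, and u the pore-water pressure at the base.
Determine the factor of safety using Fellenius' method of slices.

FS = 3.01

Ordinary method of slices: FS = Σ[c'·Δl_i + (W_i cosα_i − u_i·Δl_i)·tanφ'] / Σ W_i sinα_i, with Δl_i = b_i / cosα_i.
Slice 1: Δl = 2.9/cos(-5.4°) = 2.913 m; N'_1 = 44·cos(-5.4°) − 2·2.913 = 38.0; c'Δl = 15.44; W sinα = -4.1
Slice 2: Δl = 1.5/cos8.5° = 1.517 m; N'_2 = 45·cos8.5° − 2·1.517 = 41.5; c'Δl = 8.04; W sinα = 6.7
Slice 3: Δl = 2.3/cos21.0° = 2.464 m; N'_3 = 80·cos21.0° − 15·2.464 = 37.7; c'Δl = 13.06; W sinα = 28.7
Slice 4: Δl = 1.9/cos36.2° = 2.355 m; N'_4 = 27·cos36.2° − 3·2.355 = 14.7; c'Δl = 12.48; W sinα = 15.9
Σc'Δl = 49.0 kN/m; ΣN' = 131.9 kN/m; ΣW sinα = 47.1 kN/m
Resisting = 49.0 + 131.9·tan35.2° = 49.0 + 93.1 = 142.1 kN/m
FS = 142.1 / 47.1 = 3.015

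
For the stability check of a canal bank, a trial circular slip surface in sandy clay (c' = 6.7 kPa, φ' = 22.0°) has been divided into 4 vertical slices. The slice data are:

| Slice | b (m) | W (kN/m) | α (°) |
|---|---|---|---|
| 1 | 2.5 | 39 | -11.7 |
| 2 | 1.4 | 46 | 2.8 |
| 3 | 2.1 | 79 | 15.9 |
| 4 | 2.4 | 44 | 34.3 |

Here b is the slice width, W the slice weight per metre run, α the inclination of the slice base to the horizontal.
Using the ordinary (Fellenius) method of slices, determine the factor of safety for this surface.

Ordinary method of slices: FS = Σ[c'·Δl_i + (W_i cosα_i)·tanφ'] / Σ W_i sinα_i, with Δl_i = b_i / cosα_i.
Slice 1: Δl = 2.5/cos(-11.7°) = 2.553 m; N'_1 = 39·cos(-11.7°) = 38.2; c'Δl = 17.11; W sinα = -7.9
Slice 2: Δl = 1.4/cos2.8° = 1.402 m; N'_2 = 46·cos2.8° = 45.9; c'Δl = 9.39; W sinα = 2.2
Slice 3: Δl = 2.1/cos15.9° = 2.184 m; N'_3 = 79·cos15.9° = 76.0; c'Δl = 14.63; W sinα = 21.6
Slice 4: Δl = 2.4/cos34.3° = 2.905 m; N'_4 = 44·cos34.3° = 36.3; c'Δl = 19.46; W sinα = 24.8
Σc'Δl = 60.6 kN/m; ΣN' = 196.5 kN/m; ΣW sinα = 40.8 kN/m
Resisting = 60.6 + 196.5·tan22.0° = 60.6 + 79.4 = 140.0 kN/m
FS = 140.0 / 40.8 = 3.433

FS = 3.43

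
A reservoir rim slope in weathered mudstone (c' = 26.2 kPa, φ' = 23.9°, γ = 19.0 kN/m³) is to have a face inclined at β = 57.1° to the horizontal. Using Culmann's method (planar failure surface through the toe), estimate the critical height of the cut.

Culmann's analysis gives the critical failure plane at α_cr = (β + φ')/2 = (57.1 + 23.9)/2 = 40.5°, and the critical height
H_c = (4c'/γ) · sinβ cosφ' / [1 − cos(β − φ')]
    = (4·26.2/19.0) · sin57.1°·cos23.9° / [1 − cos(33.2°)]
    = 5.516 · 0.8396·0.9143 / [1 − 0.8368]
    = 5.516 · 0.7676 / 0.1632
    = 25.94 m

H_c = 25.94 m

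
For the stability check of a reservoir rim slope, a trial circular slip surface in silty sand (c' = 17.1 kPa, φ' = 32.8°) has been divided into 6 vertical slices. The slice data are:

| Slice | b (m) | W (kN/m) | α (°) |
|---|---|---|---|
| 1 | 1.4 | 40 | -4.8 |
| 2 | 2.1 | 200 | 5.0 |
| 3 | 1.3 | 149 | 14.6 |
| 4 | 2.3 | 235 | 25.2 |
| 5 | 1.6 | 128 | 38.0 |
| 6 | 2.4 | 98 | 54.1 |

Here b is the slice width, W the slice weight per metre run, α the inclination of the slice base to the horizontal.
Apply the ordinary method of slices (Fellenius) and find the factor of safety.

FS = 2.31

Ordinary method of slices: FS = Σ[c'·Δl_i + (W_i cosα_i)·tanφ'] / Σ W_i sinα_i, with Δl_i = b_i / cosα_i.
Slice 1: Δl = 1.4/cos(-4.8°) = 1.405 m; N'_1 = 40·cos(-4.8°) = 39.9; c'Δl = 24.02; W sinα = -3.3
Slice 2: Δl = 2.1/cos5.0° = 2.108 m; N'_2 = 200·cos5.0° = 199.2; c'Δl = 36.05; W sinα = 17.4
Slice 3: Δl = 1.3/cos14.6° = 1.343 m; N'_3 = 149·cos14.6° = 144.2; c'Δl = 22.97; W sinα = 37.6
Slice 4: Δl = 2.3/cos25.2° = 2.542 m; N'_4 = 235·cos25.2° = 212.6; c'Δl = 43.47; W sinα = 100.1
Slice 5: Δl = 1.6/cos38.0° = 2.030 m; N'_5 = 128·cos38.0° = 100.9; c'Δl = 34.72; W sinα = 78.8
Slice 6: Δl = 2.4/cos54.1° = 4.093 m; N'_6 = 98·cos54.1° = 57.5; c'Δl = 69.99; W sinα = 79.4
Σc'Δl = 231.2 kN/m; ΣN' = 754.3 kN/m; ΣW sinα = 309.9 kN/m
Resisting = 231.2 + 754.3·tan32.8° = 231.2 + 486.1 = 717.3 kN/m
FS = 717.3 / 309.9 = 2.315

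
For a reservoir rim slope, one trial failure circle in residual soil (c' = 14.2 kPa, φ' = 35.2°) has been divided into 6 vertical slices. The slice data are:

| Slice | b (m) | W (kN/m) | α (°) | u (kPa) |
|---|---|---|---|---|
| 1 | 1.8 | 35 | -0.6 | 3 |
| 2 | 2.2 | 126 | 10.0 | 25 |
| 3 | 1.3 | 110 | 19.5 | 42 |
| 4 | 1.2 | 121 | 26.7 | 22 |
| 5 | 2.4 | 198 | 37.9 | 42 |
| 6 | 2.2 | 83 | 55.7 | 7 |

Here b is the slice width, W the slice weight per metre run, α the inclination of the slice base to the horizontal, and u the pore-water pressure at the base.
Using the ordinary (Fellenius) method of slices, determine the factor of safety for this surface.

Ordinary method of slices: FS = Σ[c'·Δl_i + (W_i cosα_i − u_i·Δl_i)·tanφ'] / Σ W_i sinα_i, with Δl_i = b_i / cosα_i.
Slice 1: Δl = 1.8/cos(-0.6°) = 1.800 m; N'_1 = 35·cos(-0.6°) − 3·1.800 = 29.6; c'Δl = 25.56; W sinα = -0.4
Slice 2: Δl = 2.2/cos10.0° = 2.234 m; N'_2 = 126·cos10.0° − 25·2.234 = 68.2; c'Δl = 31.72; W sinα = 21.9
Slice 3: Δl = 1.3/cos19.5° = 1.379 m; N'_3 = 110·cos19.5° − 42·1.379 = 45.8; c'Δl = 19.58; W sinα = 36.7
Slice 4: Δl = 1.2/cos26.7° = 1.343 m; N'_4 = 121·cos26.7° − 22·1.343 = 78.5; c'Δl = 19.07; W sinα = 54.4
Slice 5: Δl = 2.4/cos37.9° = 3.042 m; N'_5 = 198·cos37.9° − 42·3.042 = 28.5; c'Δl = 43.19; W sinα = 121.6
Slice 6: Δl = 2.2/cos55.7° = 3.904 m; N'_6 = 83·cos55.7° − 7·3.904 = 19.4; c'Δl = 55.44; W sinα = 68.6
Σc'Δl = 194.6 kN/m; ΣN' = 270.1 kN/m; ΣW sinα = 302.8 kN/m
Resisting = 194.6 + 270.1·tan35.2° = 194.6 + 190.5 = 385.1 kN/m
FS = 385.1 / 302.8 = 1.272

FS = 1.27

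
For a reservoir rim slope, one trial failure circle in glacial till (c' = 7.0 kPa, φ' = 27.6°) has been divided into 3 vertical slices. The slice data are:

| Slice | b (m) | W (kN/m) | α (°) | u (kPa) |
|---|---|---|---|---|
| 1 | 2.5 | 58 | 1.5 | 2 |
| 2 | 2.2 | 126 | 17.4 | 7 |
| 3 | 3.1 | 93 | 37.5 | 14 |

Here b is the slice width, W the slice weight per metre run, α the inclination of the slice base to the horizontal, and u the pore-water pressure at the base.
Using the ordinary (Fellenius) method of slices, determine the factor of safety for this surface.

FS = 1.60

Ordinary method of slices: FS = Σ[c'·Δl_i + (W_i cosα_i − u_i·Δl_i)·tanφ'] / Σ W_i sinα_i, with Δl_i = b_i / cosα_i.
Slice 1: Δl = 2.5/cos1.5° = 2.501 m; N'_1 = 58·cos1.5° − 2·2.501 = 53.0; c'Δl = 17.51; W sinα = 1.5
Slice 2: Δl = 2.2/cos17.4° = 2.305 m; N'_2 = 126·cos17.4° − 7·2.305 = 104.1; c'Δl = 16.14; W sinα = 37.7
Slice 3: Δl = 3.1/cos37.5° = 3.907 m; N'_3 = 93·cos37.5° − 14·3.907 = 19.1; c'Δl = 27.35; W sinα = 56.6
Σc'Δl = 61.0 kN/m; ΣN' = 176.2 kN/m; ΣW sinα = 95.8 kN/m
Resisting = 61.0 + 176.2·tan27.6° = 61.0 + 92.1 = 153.1 kN/m
FS = 153.1 / 95.8 = 1.598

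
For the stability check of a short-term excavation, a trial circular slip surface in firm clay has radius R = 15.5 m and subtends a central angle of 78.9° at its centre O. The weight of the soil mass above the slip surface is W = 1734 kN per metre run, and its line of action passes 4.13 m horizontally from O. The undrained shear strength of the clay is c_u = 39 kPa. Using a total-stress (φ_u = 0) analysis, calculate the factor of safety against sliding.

FS = 1.80

Taking moments about the centre O, the resisting moment is provided by the undrained shear strength acting along the arc:
Arc length L_a = R·θ = 15.5·(78.9°·π/180) = 15.5·1.3771 = 21.34 m
M_R = c_u·L_a·R = 39·21.34·15.5 = 12902.8 kN·m/m
M_D = W·d = 1734·4.13 = 7161.4 kN·m/m
FS = M_R / M_D = 12902.8 / 7161.4 = 1.802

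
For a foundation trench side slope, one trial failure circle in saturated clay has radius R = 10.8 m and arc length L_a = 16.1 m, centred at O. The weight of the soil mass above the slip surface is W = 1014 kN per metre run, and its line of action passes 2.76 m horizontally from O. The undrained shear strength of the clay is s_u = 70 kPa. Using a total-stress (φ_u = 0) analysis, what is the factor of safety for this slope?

FS = 4.35

Taking moments about the centre O, the resisting moment is provided by the undrained shear strength acting along the arc:
M_R = s_u·L_a·R = 70·16.10·10.8 = 12171.6 kN·m/m
M_D = W·d = 1014·2.76 = 2798.6 kN·m/m
FS = M_R / M_D = 12171.6 / 2798.6 = 4.349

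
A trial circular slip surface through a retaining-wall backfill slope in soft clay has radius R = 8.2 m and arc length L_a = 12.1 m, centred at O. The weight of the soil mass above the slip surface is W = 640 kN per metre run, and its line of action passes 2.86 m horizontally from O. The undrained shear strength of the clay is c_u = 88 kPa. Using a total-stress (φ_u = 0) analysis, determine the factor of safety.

Taking moments about the centre O, the resisting moment is provided by the undrained shear strength acting along the arc:
M_R = c_u·L_a·R = 88·12.10·8.2 = 8731.4 kN·m/m
M_D = W·d = 640·2.86 = 1830.4 kN·m/m
FS = M_R / M_D = 8731.4 / 1830.4 = 4.770

FS = 4.77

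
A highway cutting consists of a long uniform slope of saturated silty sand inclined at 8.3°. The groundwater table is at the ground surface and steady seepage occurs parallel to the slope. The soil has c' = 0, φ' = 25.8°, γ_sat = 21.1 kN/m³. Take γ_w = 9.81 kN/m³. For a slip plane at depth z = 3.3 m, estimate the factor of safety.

FS = 1.77

With seepage parallel to the slope and the water table at the surface, the effective normal stress on the slip plane uses the buoyant unit weight γ' = γ_sat − γ_w while the driving shear stress uses γ_sat:
FS = [c' + γ' z cos²β tanφ'] / [γ_sat z sinβ cosβ]
(For c' = 0 this reduces to FS = (γ'/γ_sat)·tanφ'/tanβ.)
γ' = 21.1 − 9.81 = 11.29 kN/m³
Numerator = 0.0 + 11.29·3.3·cos²8.3°·tan25.8° = 0.0 + 11.29·3.3·0.9792·0.4834 = 17.635 kPa
Denominator = 21.1·3.3·sin8.3°·cos8.3° = 21.1·3.3·0.1444·0.9895 = 9.946 kPa
FS = 17.635 / 9.946 = 1.773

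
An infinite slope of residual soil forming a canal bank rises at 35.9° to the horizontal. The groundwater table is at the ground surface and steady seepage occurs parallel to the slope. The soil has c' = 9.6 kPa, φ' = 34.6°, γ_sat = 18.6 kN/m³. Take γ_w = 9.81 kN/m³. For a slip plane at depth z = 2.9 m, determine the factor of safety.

With seepage parallel to the slope and the water table at the surface, the effective normal stress on the slip plane uses the buoyant unit weight γ' = γ_sat − γ_w while the driving shear stress uses γ_sat:
FS = [c' + γ' z cos²β tanφ'] / [γ_sat z sinβ cosβ]
γ' = 18.6 − 9.81 = 8.79 kN/m³
Numerator = 9.6 + 8.79·2.9·cos²35.9°·tan34.6° = 9.6 + 8.79·2.9·0.6562·0.6899 = 21.139 kPa
Denominator = 18.6·2.9·sin35.9°·cos35.9° = 18.6·2.9·0.5864·0.8100 = 25.621 kPa
FS = 21.139 / 25.621 = 0.825

FS = 0.83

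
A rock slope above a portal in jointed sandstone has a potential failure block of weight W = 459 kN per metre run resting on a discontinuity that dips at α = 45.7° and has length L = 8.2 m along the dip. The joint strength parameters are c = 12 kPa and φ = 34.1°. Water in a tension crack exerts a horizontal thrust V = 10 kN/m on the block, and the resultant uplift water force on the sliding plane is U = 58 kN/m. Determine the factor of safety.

FS = 0.81

Resolving the block weight along and normal to the plane and applying the Mohr–Coulomb strength on the joint:
N' = W cosα − U − V sinα = 459·cos45.7° − 58 − 10·sin45.7° = 255.4 kN/m
Driving force T = W sinα + V cosα = 459·sin45.7° + 10·cos45.7° = 335.5 kN/m
Resisting force R = c·L + N'·tanφ = 12·8.2 + 255.4·tan34.1° = 98.4 + 172.9 = 271.3 kN/m
FS = R / T = 271.3 / 335.5 = 0.809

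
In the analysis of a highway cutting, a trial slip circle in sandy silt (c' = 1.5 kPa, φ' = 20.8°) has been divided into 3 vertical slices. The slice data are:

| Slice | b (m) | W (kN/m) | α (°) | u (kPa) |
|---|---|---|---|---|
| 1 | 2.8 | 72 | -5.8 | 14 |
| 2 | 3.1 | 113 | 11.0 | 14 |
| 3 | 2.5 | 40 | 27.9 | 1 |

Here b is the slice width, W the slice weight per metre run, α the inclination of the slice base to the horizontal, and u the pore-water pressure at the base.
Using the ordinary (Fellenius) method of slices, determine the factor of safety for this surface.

Ordinary method of slices: FS = Σ[c'·Δl_i + (W_i cosα_i − u_i·Δl_i)·tanφ'] / Σ W_i sinα_i, with Δl_i = b_i / cosα_i.
Slice 1: Δl = 2.8/cos(-5.8°) = 2.814 m; N'_1 = 72·cos(-5.8°) − 14·2.814 = 32.2; c'Δl = 4.22; W sinα = -7.3
Slice 2: Δl = 3.1/cos11.0° = 3.158 m; N'_2 = 113·cos11.0° − 14·3.158 = 66.7; c'Δl = 4.74; W sinα = 21.6
Slice 3: Δl = 2.5/cos27.9° = 2.829 m; N'_3 = 40·cos27.9° − 1·2.829 = 32.5; c'Δl = 4.24; W sinα = 18.7
Σc'Δl = 13.2 kN/m; ΣN' = 131.5 kN/m; ΣW sinα = 33.0 kN/m
Resisting = 13.2 + 131.5·tan20.8° = 13.2 + 49.9 = 63.1 kN/m
FS = 63.1 / 33.0 = 1.913

FS = 1.91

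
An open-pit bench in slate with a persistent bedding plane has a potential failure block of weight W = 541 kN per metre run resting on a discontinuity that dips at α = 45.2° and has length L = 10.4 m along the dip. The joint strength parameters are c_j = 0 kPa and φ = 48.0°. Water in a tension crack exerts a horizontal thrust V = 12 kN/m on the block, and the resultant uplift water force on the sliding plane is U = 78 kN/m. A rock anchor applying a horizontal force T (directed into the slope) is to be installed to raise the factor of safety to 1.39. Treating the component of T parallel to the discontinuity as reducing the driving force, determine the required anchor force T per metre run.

T = 123 kN/m

Resolving forces along and normal to the sliding plane, with the horizontal anchor force T adding T·sinα to the effective normal force and T·cosα acting up the plane against the driving force:
FS = [c_jL + (W cosα − U − V sinα + T sinα) tanφ] / [W sinα + V cosα − T cosα]
Without the anchor: N' = 294.7 kN/m, driving T_d = 392.3 kN/m, resisting R = 0·10.4 + 294.7·tan48.0° = 327.3 kN/m, FS = 0.83.
Setting FS = 1.39 and solving for T:
1.39·(392.3 − T cos45.2°) = 327.3 + T sin45.2°·tan48.0°
T·(sin45.2°·tan48.0° + 1.39·cos45.2°) = 1.39·392.3 − 327.3
T·(0.7096·1.1106 + 1.39·0.7046) = 545.3 − 327.3 = 218.1
T·1.7675 = 218.1
T = 123.4 kN/m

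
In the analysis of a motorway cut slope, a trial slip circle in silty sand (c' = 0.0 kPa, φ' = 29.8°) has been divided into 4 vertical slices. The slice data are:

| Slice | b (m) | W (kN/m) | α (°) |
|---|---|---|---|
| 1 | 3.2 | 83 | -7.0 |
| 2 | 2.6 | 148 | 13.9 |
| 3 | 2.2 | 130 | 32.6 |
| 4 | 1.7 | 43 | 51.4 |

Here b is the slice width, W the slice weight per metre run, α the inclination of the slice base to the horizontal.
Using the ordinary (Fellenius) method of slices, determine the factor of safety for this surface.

Ordinary method of slices: FS = Σ[c'·Δl_i + (W_i cosα_i)·tanφ'] / Σ W_i sinα_i, with Δl_i = b_i / cosα_i.
Slice 1: Δl = 3.2/cos(-7.0°) = 3.224 m; N'_1 = 83·cos(-7.0°) = 82.4; c'Δl = 0.00; W sinα = -10.1
Slice 2: Δl = 2.6/cos13.9° = 2.678 m; N'_2 = 148·cos13.9° = 143.7; c'Δl = 0.00; W sinα = 35.6
Slice 3: Δl = 2.2/cos32.6° = 2.611 m; N'_3 = 130·cos32.6° = 109.5; c'Δl = 0.00; W sinα = 70.0
Slice 4: Δl = 1.7/cos51.4° = 2.725 m; N'_4 = 43·cos51.4° = 26.8; c'Δl = 0.00; W sinα = 33.6
Σc'Δl = 0.0 kN/m; ΣN' = 362.4 kN/m; ΣW sinα = 129.1 kN/m
Resisting = 0.0 + 362.4·tan29.8° = 0.0 + 207.5 = 207.5 kN/m
FS = 207.5 / 129.1 = 1.608

FS = 1.61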